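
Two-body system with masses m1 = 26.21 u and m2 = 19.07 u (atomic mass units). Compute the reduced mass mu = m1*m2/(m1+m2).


mu = m1 * m2 / (m1 + m2)
= 26.21 * 19.07 / (26.21 + 19.07)
= 499.8247 / 45.28
= 11.0385 u

11.0385


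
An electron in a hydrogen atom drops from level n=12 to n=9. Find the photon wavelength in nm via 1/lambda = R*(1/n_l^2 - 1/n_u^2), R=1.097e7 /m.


1/lambda = R * (1/n_l^2 - 1/n_u^2)
= 1.097e7 * (1/9^2 - 1/12^2)
= 1.097e7 * (0.012346 - 0.006944)
= 1.097e7 * 0.005401
= 5.9252e+04 /m
lambda = 1 / 5.9252e+04 = 16877.1976 nm

16877.1976


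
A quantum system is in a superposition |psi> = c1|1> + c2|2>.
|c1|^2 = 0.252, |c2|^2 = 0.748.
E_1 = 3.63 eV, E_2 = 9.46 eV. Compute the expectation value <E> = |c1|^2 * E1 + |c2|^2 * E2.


<E> = |c1|^2 * E1 + |c2|^2 * E2
= 0.252 * 3.63 + 0.748 * 9.46
= 0.9148 + 7.0761
= 7.9908 eV

7.9908


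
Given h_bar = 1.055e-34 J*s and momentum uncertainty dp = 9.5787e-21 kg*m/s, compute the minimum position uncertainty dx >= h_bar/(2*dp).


dx = h_bar / (2 * dp)
= 1.055e-34 / (2 * 9.5787e-21)
= 1.055e-34 / 1.9157e-20
= 5.5070e-15 m

5.5070e-15


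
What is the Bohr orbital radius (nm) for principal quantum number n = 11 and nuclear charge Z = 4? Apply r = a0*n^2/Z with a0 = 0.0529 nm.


r = a0 * n^2 / Z
= 0.0529 * 11^2 / 4
= 0.0529 * 121 / 4
= 1.6002 nm

1.6002


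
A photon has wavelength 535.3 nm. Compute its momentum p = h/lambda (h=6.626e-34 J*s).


p = h / lambda
= 6.626e-34 / (535.3e-9)
= 6.626e-34 / 5.3530e-07
= 1.2378e-27 kg*m/s

1.2378e-27


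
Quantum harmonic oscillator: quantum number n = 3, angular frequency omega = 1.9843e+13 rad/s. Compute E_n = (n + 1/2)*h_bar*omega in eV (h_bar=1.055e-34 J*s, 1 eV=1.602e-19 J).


E = (n + 1/2) * h_bar * omega
= (3 + 0.5) * 1.055e-34 * 1.9843e+13
= 3.5 * 2.0934e-21
= 7.3270e-21 J
= 0.0457 eV

0.0457


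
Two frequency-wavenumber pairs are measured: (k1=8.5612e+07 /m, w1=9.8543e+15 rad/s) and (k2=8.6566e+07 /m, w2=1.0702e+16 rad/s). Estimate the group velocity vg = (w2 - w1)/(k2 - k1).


vg = (w2 - w1) / (k2 - k1)
= (1.0702e+16 - 9.8543e+15) / (8.6566e+07 - 8.5612e+07)
= 8.4770e+14 / 9.5400e+05
= 8.8857e+08 m/s

8.8857e+08


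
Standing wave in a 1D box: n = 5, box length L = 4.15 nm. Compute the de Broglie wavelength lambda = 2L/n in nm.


lambda = 2L / n
= 2 * 4.15 / 5
= 8.3 / 5
= 1.66 nm

1.66


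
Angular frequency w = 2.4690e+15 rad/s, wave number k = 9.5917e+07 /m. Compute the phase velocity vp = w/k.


vp = w / k
= 2.4690e+15 / 9.5917e+07
= 2.5741e+07 m/s

2.5741e+07


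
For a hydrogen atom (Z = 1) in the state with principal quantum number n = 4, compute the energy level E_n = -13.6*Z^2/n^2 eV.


E_n = -13.6 * Z^2 / n^2
= -13.6 * 1^2 / 4^2
= -13.6 * 1 / 16
= -0.85 eV

-0.85


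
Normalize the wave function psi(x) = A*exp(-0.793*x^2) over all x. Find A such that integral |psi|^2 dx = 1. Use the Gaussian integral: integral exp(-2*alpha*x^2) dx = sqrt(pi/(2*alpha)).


integral |psi|^2 dx = A^2 * sqrt(pi/(2*alpha)) = 1
A^2 = sqrt(2*alpha/pi)
= sqrt(2 * 0.793 / pi)
= 0.710521
A = sqrt(0.710521)
= 0.8429

0.8429


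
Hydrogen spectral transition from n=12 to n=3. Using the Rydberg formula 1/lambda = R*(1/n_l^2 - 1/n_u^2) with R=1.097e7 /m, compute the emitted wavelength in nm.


1/lambda = R * (1/n_l^2 - 1/n_u^2)
= 1.097e7 * (1/3^2 - 1/12^2)
= 1.097e7 * (0.111111 - 0.006944)
= 1.097e7 * 0.104167
= 1.1427e+06 /m
lambda = 1 / 1.1427e+06 = 875.1139 nm

875.1139


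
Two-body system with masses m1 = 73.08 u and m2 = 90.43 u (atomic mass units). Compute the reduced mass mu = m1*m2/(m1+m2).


mu = m1 * m2 / (m1 + m2)
= 73.08 * 90.43 / (73.08 + 90.43)
= 6608.6244 / 163.51
= 40.4172 u

40.4172


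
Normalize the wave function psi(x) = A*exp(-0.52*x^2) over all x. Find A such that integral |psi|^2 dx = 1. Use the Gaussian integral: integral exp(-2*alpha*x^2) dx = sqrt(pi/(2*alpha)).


integral |psi|^2 dx = A^2 * sqrt(pi/(2*alpha)) = 1
A^2 = sqrt(2*alpha/pi)
= sqrt(2 * 0.52 / pi)
= 0.575363
A = sqrt(0.575363)
= 0.7585

0.7585


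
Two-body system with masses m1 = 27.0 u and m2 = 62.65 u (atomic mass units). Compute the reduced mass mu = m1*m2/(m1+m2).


mu = m1 * m2 / (m1 + m2)
= 27.0 * 62.65 / (27.0 + 62.65)
= 1691.55 / 89.65
= 18.8684 u

18.8684


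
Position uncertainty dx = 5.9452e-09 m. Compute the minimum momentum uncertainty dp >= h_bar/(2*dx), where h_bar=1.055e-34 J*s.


dp = h_bar / (2 * dx)
= 1.055e-34 / (2 * 5.9452e-09)
= 1.055e-34 / 1.1890e-08
= 8.8727e-27 kg*m/s

8.8727e-27


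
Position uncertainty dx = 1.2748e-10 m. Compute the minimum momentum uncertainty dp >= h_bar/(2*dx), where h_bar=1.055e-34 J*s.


dp = h_bar / (2 * dx)
= 1.055e-34 / (2 * 1.2748e-10)
= 1.055e-34 / 2.5496e-10
= 4.1379e-25 kg*m/s

4.1379e-25


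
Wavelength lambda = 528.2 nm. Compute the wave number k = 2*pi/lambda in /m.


k = 2 * pi / lambda
= 6.2832 / (528.2e-9)
= 6.2832 / 5.2820e-07
= 1.1895e+07 /m

1.1895e+07


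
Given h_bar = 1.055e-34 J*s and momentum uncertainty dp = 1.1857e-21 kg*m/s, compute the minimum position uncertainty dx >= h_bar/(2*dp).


dx = h_bar / (2 * dp)
= 1.055e-34 / (2 * 1.1857e-21)
= 1.055e-34 / 2.3714e-21
= 4.4488e-14 m

4.4488e-14


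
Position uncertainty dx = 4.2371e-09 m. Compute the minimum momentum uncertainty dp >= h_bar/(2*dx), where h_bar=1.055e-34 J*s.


dp = h_bar / (2 * dx)
= 1.055e-34 / (2 * 4.2371e-09)
= 1.055e-34 / 8.4742e-09
= 1.2450e-26 kg*m/s

1.2450e-26


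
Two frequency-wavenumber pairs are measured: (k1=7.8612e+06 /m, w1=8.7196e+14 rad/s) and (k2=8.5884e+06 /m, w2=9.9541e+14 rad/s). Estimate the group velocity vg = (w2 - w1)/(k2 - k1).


vg = (w2 - w1) / (k2 - k1)
= (9.9541e+14 - 8.7196e+14) / (8.5884e+06 - 7.8612e+06)
= 1.2345e+14 / 7.2720e+05
= 1.6976e+08 m/s

1.6976e+08


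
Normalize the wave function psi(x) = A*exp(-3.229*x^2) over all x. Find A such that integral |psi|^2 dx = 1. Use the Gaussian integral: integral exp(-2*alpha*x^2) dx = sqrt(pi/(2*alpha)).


integral |psi|^2 dx = A^2 * sqrt(pi/(2*alpha)) = 1
A^2 = sqrt(2*alpha/pi)
= sqrt(2 * 3.229 / pi)
= 1.433752
A = sqrt(1.433752)
= 1.1974

1.1974


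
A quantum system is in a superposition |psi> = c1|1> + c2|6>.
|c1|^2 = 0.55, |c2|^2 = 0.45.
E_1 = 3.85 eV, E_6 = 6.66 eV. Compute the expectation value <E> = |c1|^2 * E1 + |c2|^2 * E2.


<E> = |c1|^2 * E1 + |c2|^2 * E2
= 0.55 * 3.85 + 0.45 * 6.66
= 2.1175 + 2.997
= 5.1145 eV

5.1145


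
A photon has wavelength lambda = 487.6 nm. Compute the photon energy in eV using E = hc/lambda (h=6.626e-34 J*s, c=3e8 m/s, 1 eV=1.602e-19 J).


E = hc / lambda
= (6.626e-34)(3e8) / (487.6e-9)
= 1.9878e-25 / 4.8760e-07
= 4.0767e-19 J
Converting to eV: 4.0767e-19 / 1.602e-19
= 2.5448 eV

2.5448


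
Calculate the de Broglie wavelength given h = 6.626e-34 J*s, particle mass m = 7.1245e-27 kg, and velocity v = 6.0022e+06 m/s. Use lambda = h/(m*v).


lambda = h / (m * v)
= 6.626e-34 / (7.1245e-27 * 6.0022e+06)
= 6.626e-34 / 4.2763e-20
= 1.5495e-14 m

1.5495e-14


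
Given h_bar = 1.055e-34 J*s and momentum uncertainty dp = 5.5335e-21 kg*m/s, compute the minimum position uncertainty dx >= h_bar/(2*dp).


dx = h_bar / (2 * dp)
= 1.055e-34 / (2 * 5.5335e-21)
= 1.055e-34 / 1.1067e-20
= 9.5328e-15 m

9.5328e-15


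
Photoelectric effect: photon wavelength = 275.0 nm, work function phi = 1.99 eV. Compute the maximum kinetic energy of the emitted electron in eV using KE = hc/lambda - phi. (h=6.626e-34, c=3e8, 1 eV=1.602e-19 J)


E_photon = hc / lambda
= (6.626e-34)(3e8) / (275.0e-9)
= 7.2284e-19 J
= 4.5121 eV
KE = E_photon - phi
= 4.5121 - 1.99
= 2.5221 eV

2.5221


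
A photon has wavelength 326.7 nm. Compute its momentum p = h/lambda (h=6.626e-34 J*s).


p = h / lambda
= 6.626e-34 / (326.7e-9)
= 6.626e-34 / 3.2670e-07
= 2.0282e-27 kg*m/s

2.0282e-27


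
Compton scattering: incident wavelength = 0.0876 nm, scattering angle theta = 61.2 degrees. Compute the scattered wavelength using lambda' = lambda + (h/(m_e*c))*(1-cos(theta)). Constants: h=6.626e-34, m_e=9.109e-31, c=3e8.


Compton wavelength: h/(m_e*c) = 2.4247e-12 m
d_lambda = 2.4247e-12 * (1 - cos(61.2 deg))
= 2.4247e-12 * 0.518246
= 1.2566e-12 m = 0.001257 nm
lambda' = 0.0876 + 0.001257
= 0.088857 nm

0.088857


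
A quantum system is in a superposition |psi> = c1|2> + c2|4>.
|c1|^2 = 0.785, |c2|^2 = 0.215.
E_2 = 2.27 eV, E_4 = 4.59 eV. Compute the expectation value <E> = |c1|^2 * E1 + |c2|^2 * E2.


<E> = |c1|^2 * E1 + |c2|^2 * E2
= 0.785 * 2.27 + 0.215 * 4.59
= 1.782 + 0.9869
= 2.7688 eV

2.7688


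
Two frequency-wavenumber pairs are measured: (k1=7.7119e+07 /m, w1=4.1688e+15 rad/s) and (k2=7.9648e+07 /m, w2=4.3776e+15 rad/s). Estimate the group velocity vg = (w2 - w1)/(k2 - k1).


vg = (w2 - w1) / (k2 - k1)
= (4.3776e+15 - 4.1688e+15) / (7.9648e+07 - 7.7119e+07)
= 2.0880e+14 / 2.5290e+06
= 8.2562e+07 m/s

8.2562e+07


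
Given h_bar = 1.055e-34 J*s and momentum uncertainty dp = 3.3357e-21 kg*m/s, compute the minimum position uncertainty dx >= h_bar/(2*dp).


dx = h_bar / (2 * dp)
= 1.055e-34 / (2 * 3.3357e-21)
= 1.055e-34 / 6.6714e-21
= 1.5814e-14 m

1.5814e-14


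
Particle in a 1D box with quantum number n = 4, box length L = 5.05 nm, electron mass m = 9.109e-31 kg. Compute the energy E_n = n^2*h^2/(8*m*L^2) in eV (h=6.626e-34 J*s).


E = n^2 * h^2 / (8 * m * L^2)
= 4^2 * (6.626e-34)^2 / (8 * 9.109e-31 * (5.05e-9)^2)
= 16 * 4.3904e-67 / (8 * 9.109e-31 * 2.5502e-17)
= 3.7799e-20 J
= 0.2359 eV

0.2359


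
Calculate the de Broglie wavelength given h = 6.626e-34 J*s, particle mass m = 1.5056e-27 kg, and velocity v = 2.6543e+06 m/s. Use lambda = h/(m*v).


lambda = h / (m * v)
= 6.626e-34 / (1.5056e-27 * 2.6543e+06)
= 6.626e-34 / 3.9963e-21
= 1.6580e-13 m

1.6580e-13


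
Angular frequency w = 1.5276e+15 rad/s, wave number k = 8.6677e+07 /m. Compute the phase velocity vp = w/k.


vp = w / k
= 1.5276e+15 / 8.6677e+07
= 1.7624e+07 m/s

1.7624e+07


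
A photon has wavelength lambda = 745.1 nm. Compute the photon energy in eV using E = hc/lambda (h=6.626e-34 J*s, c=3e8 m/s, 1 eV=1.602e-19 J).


E = hc / lambda
= (6.626e-34)(3e8) / (745.1e-9)
= 1.9878e-25 / 7.4510e-07
= 2.6678e-19 J
Converting to eV: 2.6678e-19 / 1.602e-19
= 1.6653 eV

1.6653


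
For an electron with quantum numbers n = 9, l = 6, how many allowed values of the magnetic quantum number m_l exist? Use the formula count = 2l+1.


m_l ranges from -l to +l in integer steps
So m_l goes from -6 to +6
Count = 2l + 1 = 2*6 + 1
= 13

13


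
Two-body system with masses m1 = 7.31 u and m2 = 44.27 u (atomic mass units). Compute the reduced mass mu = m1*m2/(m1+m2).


mu = m1 * m2 / (m1 + m2)
= 7.31 * 44.27 / (7.31 + 44.27)
= 323.6137 / 51.58
= 6.274 u

6.274


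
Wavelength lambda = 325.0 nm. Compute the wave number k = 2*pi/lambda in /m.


k = 2 * pi / lambda
= 6.2832 / (325.0e-9)
= 6.2832 / 3.2500e-07
= 1.9333e+07 /m

1.9333e+07


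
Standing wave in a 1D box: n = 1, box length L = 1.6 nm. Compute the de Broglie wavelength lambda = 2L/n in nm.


lambda = 2L / n
= 2 * 1.6 / 1
= 3.2 / 1
= 3.2 nm

3.2


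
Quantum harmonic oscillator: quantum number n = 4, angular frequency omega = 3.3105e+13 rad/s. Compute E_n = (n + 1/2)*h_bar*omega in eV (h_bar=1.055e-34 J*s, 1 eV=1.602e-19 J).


E = (n + 1/2) * h_bar * omega
= (4 + 0.5) * 1.055e-34 * 3.3105e+13
= 4.5 * 3.4926e-21
= 1.5717e-20 J
= 0.0981 eV

0.0981


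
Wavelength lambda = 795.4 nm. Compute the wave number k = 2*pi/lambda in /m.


k = 2 * pi / lambda
= 6.2832 / (795.4e-9)
= 6.2832 / 7.9540e-07
= 7.8994e+06 /m

7.8994e+06


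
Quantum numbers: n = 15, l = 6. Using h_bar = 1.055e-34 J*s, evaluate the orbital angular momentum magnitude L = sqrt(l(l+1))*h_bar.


L = sqrt(l*(l+1)) * h_bar
= sqrt(6 * 7) * 1.055e-34
= sqrt(42) * 1.055e-34
= 6.4807 * 1.055e-34
= 6.8372e-34 J*s

6.8372e-34


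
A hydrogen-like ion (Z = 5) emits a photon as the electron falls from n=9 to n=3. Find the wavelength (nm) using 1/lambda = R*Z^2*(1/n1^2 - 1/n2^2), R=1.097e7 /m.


1/lambda = R * Z^2 * (1/n1^2 - 1/n2^2)
= 1.097e7 * 5^2 * (1/3^2 - 1/9^2)
= 1.097e7 * 25 * (0.111111 - 0.012346)
= 2.7086e+07 /m
lambda = 1 / 2.7086e+07
= 36.9189 nm

36.9189


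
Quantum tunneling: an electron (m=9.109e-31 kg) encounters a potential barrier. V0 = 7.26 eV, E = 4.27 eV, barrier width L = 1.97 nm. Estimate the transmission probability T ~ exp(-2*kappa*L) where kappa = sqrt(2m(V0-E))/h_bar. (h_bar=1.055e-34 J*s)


V0 - E = 2.99 eV = 4.7900e-19 J
kappa = sqrt(2 * m * (V0-E)) / h_bar
= sqrt(2 * 9.109e-31 * 4.7900e-19) / 1.055e-34
= 8.8545e+09 /m
2*kappa*L = 2 * 8.8545e+09 * 1.97e-9
= 34.8868
T = exp(-34.8868) = 7.060921e-16

7.060921e-16


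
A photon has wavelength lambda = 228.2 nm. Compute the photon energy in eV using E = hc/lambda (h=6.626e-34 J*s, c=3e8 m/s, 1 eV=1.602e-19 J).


E = hc / lambda
= (6.626e-34)(3e8) / (228.2e-9)
= 1.9878e-25 / 2.2820e-07
= 8.7108e-19 J
Converting to eV: 8.7108e-19 / 1.602e-19
= 5.4374 eV

5.4374


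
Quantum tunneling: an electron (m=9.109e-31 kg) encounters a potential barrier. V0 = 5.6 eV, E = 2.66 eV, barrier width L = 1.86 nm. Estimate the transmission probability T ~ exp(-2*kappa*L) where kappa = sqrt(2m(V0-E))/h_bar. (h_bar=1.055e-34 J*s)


V0 - E = 2.94 eV = 4.7099e-19 J
kappa = sqrt(2 * m * (V0-E)) / h_bar
= sqrt(2 * 9.109e-31 * 4.7099e-19) / 1.055e-34
= 8.7802e+09 /m
2*kappa*L = 2 * 8.7802e+09 * 1.86e-9
= 32.6622
T = exp(-32.6622) = 6.530951e-15

6.530951e-15


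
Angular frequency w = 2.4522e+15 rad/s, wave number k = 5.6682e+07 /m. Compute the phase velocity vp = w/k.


vp = w / k
= 2.4522e+15 / 5.6682e+07
= 4.3262e+07 m/s

4.3262e+07


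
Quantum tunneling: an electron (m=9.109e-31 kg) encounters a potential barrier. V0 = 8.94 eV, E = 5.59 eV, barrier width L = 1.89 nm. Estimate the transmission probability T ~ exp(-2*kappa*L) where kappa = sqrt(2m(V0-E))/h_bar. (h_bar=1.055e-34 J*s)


V0 - E = 3.35 eV = 5.3667e-19 J
kappa = sqrt(2 * m * (V0-E)) / h_bar
= sqrt(2 * 9.109e-31 * 5.3667e-19) / 1.055e-34
= 9.3724e+09 /m
2*kappa*L = 2 * 9.3724e+09 * 1.89e-9
= 35.4277
T = exp(-35.4277) = 4.110849e-16

4.110849e-16


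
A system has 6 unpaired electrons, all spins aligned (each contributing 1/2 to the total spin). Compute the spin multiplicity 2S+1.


Total spin S = N * (1/2) = 6 * 0.5 = 3.0
Spin multiplicity = 2S + 1
= 2 * 3.0 + 1
= 7

7


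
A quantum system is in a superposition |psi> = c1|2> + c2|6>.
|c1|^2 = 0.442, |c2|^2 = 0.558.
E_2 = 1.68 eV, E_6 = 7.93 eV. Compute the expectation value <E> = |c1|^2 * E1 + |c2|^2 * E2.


<E> = |c1|^2 * E1 + |c2|^2 * E2
= 0.442 * 1.68 + 0.558 * 7.93
= 0.7426 + 4.4249
= 5.1675 eV

5.1675


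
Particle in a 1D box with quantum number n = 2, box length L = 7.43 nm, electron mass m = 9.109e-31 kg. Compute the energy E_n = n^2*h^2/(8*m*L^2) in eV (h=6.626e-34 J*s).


E = n^2 * h^2 / (8 * m * L^2)
= 2^2 * (6.626e-34)^2 / (8 * 9.109e-31 * (7.43e-9)^2)
= 4 * 4.3904e-67 / (8 * 9.109e-31 * 5.5205e-17)
= 4.3654e-21 J
= 0.0272 eV

0.0272


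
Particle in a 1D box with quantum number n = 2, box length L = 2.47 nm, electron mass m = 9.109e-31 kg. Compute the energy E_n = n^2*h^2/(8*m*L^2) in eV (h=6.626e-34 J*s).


E = n^2 * h^2 / (8 * m * L^2)
= 2^2 * (6.626e-34)^2 / (8 * 9.109e-31 * (2.47e-9)^2)
= 4 * 4.3904e-67 / (8 * 9.109e-31 * 6.1009e-18)
= 3.9501e-20 J
= 0.2466 eV

0.2466


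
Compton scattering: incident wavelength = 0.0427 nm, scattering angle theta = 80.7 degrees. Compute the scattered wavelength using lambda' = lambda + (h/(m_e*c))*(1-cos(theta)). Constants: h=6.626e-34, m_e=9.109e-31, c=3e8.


Compton wavelength: h/(m_e*c) = 2.4247e-12 m
d_lambda = 2.4247e-12 * (1 - cos(80.7 deg))
= 2.4247e-12 * 0.838396
= 2.0329e-12 m = 0.002033 nm
lambda' = 0.0427 + 0.002033
= 0.044733 nm

0.044733


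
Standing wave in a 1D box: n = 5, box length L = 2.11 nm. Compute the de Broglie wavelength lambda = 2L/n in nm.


lambda = 2L / n
= 2 * 2.11 / 5
= 4.22 / 5
= 0.844 nm

0.844


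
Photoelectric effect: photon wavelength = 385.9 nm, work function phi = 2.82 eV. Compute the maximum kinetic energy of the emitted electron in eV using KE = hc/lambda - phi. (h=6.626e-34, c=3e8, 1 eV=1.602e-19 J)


E_photon = hc / lambda
= (6.626e-34)(3e8) / (385.9e-9)
= 5.1511e-19 J
= 3.2154 eV
KE = E_photon - phi
= 3.2154 - 2.82
= 0.3954 eV

0.3954


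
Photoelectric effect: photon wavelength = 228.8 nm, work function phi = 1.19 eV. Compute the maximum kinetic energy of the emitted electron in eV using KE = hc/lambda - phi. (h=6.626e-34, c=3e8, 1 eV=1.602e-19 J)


E_photon = hc / lambda
= (6.626e-34)(3e8) / (228.8e-9)
= 8.6879e-19 J
= 5.4232 eV
KE = E_photon - phi
= 5.4232 - 1.19
= 4.2332 eV

4.2332


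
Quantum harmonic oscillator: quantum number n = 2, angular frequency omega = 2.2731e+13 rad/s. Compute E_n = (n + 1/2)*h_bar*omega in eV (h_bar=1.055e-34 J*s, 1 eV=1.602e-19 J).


E = (n + 1/2) * h_bar * omega
= (2 + 0.5) * 1.055e-34 * 2.2731e+13
= 2.5 * 2.3981e-21
= 5.9953e-21 J
= 0.0374 eV

0.0374


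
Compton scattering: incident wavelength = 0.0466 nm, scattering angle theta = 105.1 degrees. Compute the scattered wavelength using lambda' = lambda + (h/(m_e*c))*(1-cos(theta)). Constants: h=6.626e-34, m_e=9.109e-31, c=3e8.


Compton wavelength: h/(m_e*c) = 2.4247e-12 m
d_lambda = 2.4247e-12 * (1 - cos(105.1 deg))
= 2.4247e-12 * 1.260505
= 3.0564e-12 m = 0.003056 nm
lambda' = 0.0466 + 0.003056
= 0.049656 nm

0.049656


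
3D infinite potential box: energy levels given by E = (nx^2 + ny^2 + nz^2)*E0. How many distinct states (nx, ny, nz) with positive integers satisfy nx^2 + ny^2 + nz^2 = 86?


Enumerate all (nx, ny, nz) with nx^2 + ny^2 + nz^2 = 86:
(1,2,9)
(1,6,7)
(1,7,6)
(1,9,2)
(2,1,9)
(2,9,1)
(5,5,6)
(5,6,5)
(6,1,7)
(6,5,5)
(6,7,1)
(7,1,6)
(7,6,1)
(9,1,2)
(9,2,1)
Total degeneracy = 15

15


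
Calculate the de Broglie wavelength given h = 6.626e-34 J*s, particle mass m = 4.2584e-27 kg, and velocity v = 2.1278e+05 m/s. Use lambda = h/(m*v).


lambda = h / (m * v)
= 6.626e-34 / (4.2584e-27 * 2.1278e+05)
= 6.626e-34 / 9.0610e-22
= 7.3126e-13 m

7.3126e-13


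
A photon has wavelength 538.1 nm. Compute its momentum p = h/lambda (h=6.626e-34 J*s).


p = h / lambda
= 6.626e-34 / (538.1e-9)
= 6.626e-34 / 5.3810e-07
= 1.2314e-27 kg*m/s

1.2314e-27


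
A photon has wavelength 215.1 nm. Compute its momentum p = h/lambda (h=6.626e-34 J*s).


p = h / lambda
= 6.626e-34 / (215.1e-9)
= 6.626e-34 / 2.1510e-07
= 3.0804e-27 kg*m/s

3.0804e-27


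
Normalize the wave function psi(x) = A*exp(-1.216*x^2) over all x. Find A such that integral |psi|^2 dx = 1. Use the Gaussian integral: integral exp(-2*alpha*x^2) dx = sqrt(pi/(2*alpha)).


integral |psi|^2 dx = A^2 * sqrt(pi/(2*alpha)) = 1
A^2 = sqrt(2*alpha/pi)
= sqrt(2 * 1.216 / pi)
= 0.879846
A = sqrt(0.879846)
= 0.938

0.938


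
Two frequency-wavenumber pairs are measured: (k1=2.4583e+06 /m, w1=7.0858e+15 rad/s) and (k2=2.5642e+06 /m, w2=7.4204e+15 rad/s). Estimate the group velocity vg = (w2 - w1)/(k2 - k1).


vg = (w2 - w1) / (k2 - k1)
= (7.4204e+15 - 7.0858e+15) / (2.5642e+06 - 2.4583e+06)
= 3.3460e+14 / 1.0590e+05
= 3.1596e+09 m/s

3.1596e+09


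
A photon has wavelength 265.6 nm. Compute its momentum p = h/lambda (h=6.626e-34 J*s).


p = h / lambda
= 6.626e-34 / (265.6e-9)
= 6.626e-34 / 2.6560e-07
= 2.4947e-27 kg*m/s

2.4947e-27


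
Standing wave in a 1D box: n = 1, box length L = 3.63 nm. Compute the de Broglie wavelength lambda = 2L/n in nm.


lambda = 2L / n
= 2 * 3.63 / 1
= 7.26 / 1
= 7.26 nm

7.26


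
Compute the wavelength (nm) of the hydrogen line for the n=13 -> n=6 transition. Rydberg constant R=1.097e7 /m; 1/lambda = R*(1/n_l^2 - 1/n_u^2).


1/lambda = R * (1/n_l^2 - 1/n_u^2)
= 1.097e7 * (1/6^2 - 1/13^2)
= 1.097e7 * (0.027778 - 0.005917)
= 1.097e7 * 0.021861
= 2.3981e+05 /m
lambda = 1 / 2.3981e+05 = 4169.9509 nm

4169.9509


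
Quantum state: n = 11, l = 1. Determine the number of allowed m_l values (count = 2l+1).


m_l ranges from -l to +l in integer steps
So m_l goes from -1 to +1
Count = 2l + 1 = 2*1 + 1
= 3

3


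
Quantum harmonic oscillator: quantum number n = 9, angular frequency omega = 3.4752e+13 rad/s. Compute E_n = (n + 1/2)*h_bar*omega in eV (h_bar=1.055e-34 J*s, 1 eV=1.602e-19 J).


E = (n + 1/2) * h_bar * omega
= (9 + 0.5) * 1.055e-34 * 3.4752e+13
= 9.5 * 3.6663e-21
= 3.4830e-20 J
= 0.2174 eV

0.2174


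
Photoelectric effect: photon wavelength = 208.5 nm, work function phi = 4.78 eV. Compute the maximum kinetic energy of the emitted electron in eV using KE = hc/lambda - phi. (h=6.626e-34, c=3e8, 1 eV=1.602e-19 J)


E_photon = hc / lambda
= (6.626e-34)(3e8) / (208.5e-9)
= 9.5338e-19 J
= 5.9512 eV
KE = E_photon - phi
= 5.9512 - 4.78
= 1.1712 eV

1.1712


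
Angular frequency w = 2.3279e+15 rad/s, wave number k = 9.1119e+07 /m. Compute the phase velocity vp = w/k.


vp = w / k
= 2.3279e+15 / 9.1119e+07
= 2.5548e+07 m/s

2.5548e+07


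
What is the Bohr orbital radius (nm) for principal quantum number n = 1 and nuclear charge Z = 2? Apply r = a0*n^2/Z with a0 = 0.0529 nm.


r = a0 * n^2 / Z
= 0.0529 * 1^2 / 2
= 0.0529 * 1 / 2
= 0.0265 nm

0.0265


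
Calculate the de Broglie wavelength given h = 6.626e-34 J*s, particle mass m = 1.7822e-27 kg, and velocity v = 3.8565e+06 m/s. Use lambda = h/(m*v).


lambda = h / (m * v)
= 6.626e-34 / (1.7822e-27 * 3.8565e+06)
= 6.626e-34 / 6.8731e-21
= 9.6405e-14 m

9.6405e-14


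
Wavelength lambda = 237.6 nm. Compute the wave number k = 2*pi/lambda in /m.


k = 2 * pi / lambda
= 6.2832 / (237.6e-9)
= 6.2832 / 2.3760e-07
= 2.6444e+07 /m

2.6444e+07


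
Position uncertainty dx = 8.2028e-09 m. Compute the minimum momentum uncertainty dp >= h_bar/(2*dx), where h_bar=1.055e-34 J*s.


dp = h_bar / (2 * dx)
= 1.055e-34 / (2 * 8.2028e-09)
= 1.055e-34 / 1.6406e-08
= 6.4307e-27 kg*m/s

6.4307e-27


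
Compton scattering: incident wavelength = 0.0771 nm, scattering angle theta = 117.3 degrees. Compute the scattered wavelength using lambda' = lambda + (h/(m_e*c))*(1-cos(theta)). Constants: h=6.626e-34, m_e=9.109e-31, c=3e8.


Compton wavelength: h/(m_e*c) = 2.4247e-12 m
d_lambda = 2.4247e-12 * (1 - cos(117.3 deg))
= 2.4247e-12 * 1.45865
= 3.5368e-12 m = 0.003537 nm
lambda' = 0.0771 + 0.003537
= 0.080637 nm

0.080637


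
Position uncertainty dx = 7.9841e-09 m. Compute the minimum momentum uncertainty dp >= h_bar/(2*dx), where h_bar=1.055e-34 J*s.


dp = h_bar / (2 * dx)
= 1.055e-34 / (2 * 7.9841e-09)
= 1.055e-34 / 1.5968e-08
= 6.6069e-27 kg*m/s

6.6069e-27


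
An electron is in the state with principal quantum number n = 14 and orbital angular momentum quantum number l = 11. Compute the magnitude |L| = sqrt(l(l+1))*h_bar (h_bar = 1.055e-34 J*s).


L = sqrt(l*(l+1)) * h_bar
= sqrt(11 * 12) * 1.055e-34
= sqrt(132) * 1.055e-34
= 11.4891 * 1.055e-34
= 1.2121e-33 J*s

1.2121e-33


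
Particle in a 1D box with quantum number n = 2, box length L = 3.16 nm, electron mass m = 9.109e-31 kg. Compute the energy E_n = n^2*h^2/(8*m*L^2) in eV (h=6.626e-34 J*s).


E = n^2 * h^2 / (8 * m * L^2)
= 2^2 * (6.626e-34)^2 / (8 * 9.109e-31 * (3.16e-9)^2)
= 4 * 4.3904e-67 / (8 * 9.109e-31 * 9.9856e-18)
= 2.4134e-20 J
= 0.1506 eV

0.1506


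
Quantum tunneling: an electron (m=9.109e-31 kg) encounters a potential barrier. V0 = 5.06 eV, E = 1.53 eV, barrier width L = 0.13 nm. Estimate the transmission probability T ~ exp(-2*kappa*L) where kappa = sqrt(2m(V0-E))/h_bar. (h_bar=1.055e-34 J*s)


V0 - E = 3.53 eV = 5.6551e-19 J
kappa = sqrt(2 * m * (V0-E)) / h_bar
= sqrt(2 * 9.109e-31 * 5.6551e-19) / 1.055e-34
= 9.6209e+09 /m
2*kappa*L = 2 * 9.6209e+09 * 0.13e-9
= 2.5014
T = exp(-2.5014) = 8.196700e-02

8.196700e-02


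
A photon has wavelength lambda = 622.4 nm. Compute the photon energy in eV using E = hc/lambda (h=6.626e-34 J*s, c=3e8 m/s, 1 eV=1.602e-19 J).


E = hc / lambda
= (6.626e-34)(3e8) / (622.4e-9)
= 1.9878e-25 / 6.2240e-07
= 3.1938e-19 J
Converting to eV: 3.1938e-19 / 1.602e-19
= 1.9936 eV

1.9936


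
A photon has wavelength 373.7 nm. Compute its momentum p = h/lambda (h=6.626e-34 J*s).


p = h / lambda
= 6.626e-34 / (373.7e-9)
= 6.626e-34 / 3.7370e-07
= 1.7731e-27 kg*m/s

1.7731e-27


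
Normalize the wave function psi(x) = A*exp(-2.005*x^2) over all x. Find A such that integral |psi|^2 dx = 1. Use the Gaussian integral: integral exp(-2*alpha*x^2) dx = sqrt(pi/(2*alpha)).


integral |psi|^2 dx = A^2 * sqrt(pi/(2*alpha)) = 1
A^2 = sqrt(2*alpha/pi)
= sqrt(2 * 2.005 / pi)
= 1.129789
A = sqrt(1.129789)
= 1.0629

1.0629


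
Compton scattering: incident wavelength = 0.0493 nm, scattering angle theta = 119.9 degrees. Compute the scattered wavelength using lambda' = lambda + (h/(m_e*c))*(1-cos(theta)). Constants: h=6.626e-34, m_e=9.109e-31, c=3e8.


Compton wavelength: h/(m_e*c) = 2.4247e-12 m
d_lambda = 2.4247e-12 * (1 - cos(119.9 deg))
= 2.4247e-12 * 1.498488
= 3.6334e-12 m = 0.003633 nm
lambda' = 0.0493 + 0.003633
= 0.052933 nm

0.052933


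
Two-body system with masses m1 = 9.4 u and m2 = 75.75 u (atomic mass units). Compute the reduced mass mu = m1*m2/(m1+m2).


mu = m1 * m2 / (m1 + m2)
= 9.4 * 75.75 / (9.4 + 75.75)
= 712.05 / 85.15
= 8.3623 u

8.3623


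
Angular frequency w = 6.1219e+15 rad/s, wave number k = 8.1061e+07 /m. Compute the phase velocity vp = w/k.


vp = w / k
= 6.1219e+15 / 8.1061e+07
= 7.5522e+07 m/s

7.5522e+07


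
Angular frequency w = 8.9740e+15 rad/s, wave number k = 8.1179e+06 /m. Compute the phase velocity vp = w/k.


vp = w / k
= 8.9740e+15 / 8.1179e+06
= 1.1055e+09 m/s

1.1055e+09


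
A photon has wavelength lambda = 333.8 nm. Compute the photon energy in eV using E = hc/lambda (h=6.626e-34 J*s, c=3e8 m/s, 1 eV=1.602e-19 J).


E = hc / lambda
= (6.626e-34)(3e8) / (333.8e-9)
= 1.9878e-25 / 3.3380e-07
= 5.9551e-19 J
Converting to eV: 5.9551e-19 / 1.602e-19
= 3.7173 eV

3.7173


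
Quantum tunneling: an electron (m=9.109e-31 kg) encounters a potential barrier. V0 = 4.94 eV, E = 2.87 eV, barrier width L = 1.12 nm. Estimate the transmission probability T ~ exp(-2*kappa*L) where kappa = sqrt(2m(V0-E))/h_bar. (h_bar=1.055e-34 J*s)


V0 - E = 2.07 eV = 3.3161e-19 J
kappa = sqrt(2 * m * (V0-E)) / h_bar
= sqrt(2 * 9.109e-31 * 3.3161e-19) / 1.055e-34
= 7.3674e+09 /m
2*kappa*L = 2 * 7.3674e+09 * 1.12e-9
= 16.503
T = exp(-16.503) = 6.805303e-08

6.805303e-08


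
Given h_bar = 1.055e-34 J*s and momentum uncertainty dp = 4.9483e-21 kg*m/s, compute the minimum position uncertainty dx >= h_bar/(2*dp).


dx = h_bar / (2 * dp)
= 1.055e-34 / (2 * 4.9483e-21)
= 1.055e-34 / 9.8966e-21
= 1.0660e-14 m

1.0660e-14


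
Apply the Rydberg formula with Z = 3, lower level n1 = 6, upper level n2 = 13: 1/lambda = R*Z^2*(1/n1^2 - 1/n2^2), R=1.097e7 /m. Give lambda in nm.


1/lambda = R * Z^2 * (1/n1^2 - 1/n2^2)
= 1.097e7 * 3^2 * (1/6^2 - 1/13^2)
= 1.097e7 * 9 * (0.027778 - 0.005917)
= 2.1583e+06 /m
lambda = 1 / 2.1583e+06
= 463.3279 nm

463.3279


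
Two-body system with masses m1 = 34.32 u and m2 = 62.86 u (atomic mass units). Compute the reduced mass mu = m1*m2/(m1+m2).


mu = m1 * m2 / (m1 + m2)
= 34.32 * 62.86 / (34.32 + 62.86)
= 2157.3552 / 97.18
= 22.1996 u

22.1996


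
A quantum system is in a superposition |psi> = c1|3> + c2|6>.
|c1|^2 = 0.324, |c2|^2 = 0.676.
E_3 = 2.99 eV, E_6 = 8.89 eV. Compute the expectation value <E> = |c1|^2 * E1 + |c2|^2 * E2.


<E> = |c1|^2 * E1 + |c2|^2 * E2
= 0.324 * 2.99 + 0.676 * 8.89
= 0.9688 + 6.0096
= 6.9784 eV

6.9784


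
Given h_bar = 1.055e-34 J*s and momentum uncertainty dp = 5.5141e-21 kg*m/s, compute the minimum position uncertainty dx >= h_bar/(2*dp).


dx = h_bar / (2 * dp)
= 1.055e-34 / (2 * 5.5141e-21)
= 1.055e-34 / 1.1028e-20
= 9.5664e-15 m

9.5664e-15


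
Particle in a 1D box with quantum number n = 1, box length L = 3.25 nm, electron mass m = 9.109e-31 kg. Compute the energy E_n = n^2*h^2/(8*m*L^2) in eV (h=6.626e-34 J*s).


E = n^2 * h^2 / (8 * m * L^2)
= 1^2 * (6.626e-34)^2 / (8 * 9.109e-31 * (3.25e-9)^2)
= 1 * 4.3904e-67 / (8 * 9.109e-31 * 1.0563e-17)
= 5.7039e-21 J
= 0.0356 eV

0.0356


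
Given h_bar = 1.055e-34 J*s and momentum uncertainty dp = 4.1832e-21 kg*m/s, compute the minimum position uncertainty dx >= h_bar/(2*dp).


dx = h_bar / (2 * dp)
= 1.055e-34 / (2 * 4.1832e-21)
= 1.055e-34 / 8.3664e-21
= 1.2610e-14 m

1.2610e-14


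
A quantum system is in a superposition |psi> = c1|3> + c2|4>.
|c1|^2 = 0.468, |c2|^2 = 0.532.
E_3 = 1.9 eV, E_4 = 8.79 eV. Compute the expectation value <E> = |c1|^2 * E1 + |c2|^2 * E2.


<E> = |c1|^2 * E1 + |c2|^2 * E2
= 0.468 * 1.9 + 0.532 * 8.79
= 0.8892 + 4.6763
= 5.5655 eV

5.5655


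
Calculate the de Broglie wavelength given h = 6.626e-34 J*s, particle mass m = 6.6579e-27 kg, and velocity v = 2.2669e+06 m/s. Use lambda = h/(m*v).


lambda = h / (m * v)
= 6.626e-34 / (6.6579e-27 * 2.2669e+06)
= 6.626e-34 / 1.5093e-20
= 4.3902e-14 m

4.3902e-14


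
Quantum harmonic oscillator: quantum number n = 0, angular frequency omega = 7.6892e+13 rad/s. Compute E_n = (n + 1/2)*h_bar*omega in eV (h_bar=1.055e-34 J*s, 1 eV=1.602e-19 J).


E = (n + 1/2) * h_bar * omega
= (0 + 0.5) * 1.055e-34 * 7.6892e+13
= 0.5 * 8.1121e-21
= 4.0561e-21 J
= 0.0253 eV

0.0253


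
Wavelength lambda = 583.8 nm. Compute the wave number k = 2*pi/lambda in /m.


k = 2 * pi / lambda
= 6.2832 / (583.8e-9)
= 6.2832 / 5.8380e-07
= 1.0763e+07 /m

1.0763e+07


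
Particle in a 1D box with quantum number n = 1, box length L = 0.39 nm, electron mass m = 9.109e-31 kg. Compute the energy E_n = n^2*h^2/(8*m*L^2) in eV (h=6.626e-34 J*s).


E = n^2 * h^2 / (8 * m * L^2)
= 1^2 * (6.626e-34)^2 / (8 * 9.109e-31 * (0.39e-9)^2)
= 1 * 4.3904e-67 / (8 * 9.109e-31 * 1.5210e-19)
= 3.9611e-19 J
= 2.4726 eV

2.4726


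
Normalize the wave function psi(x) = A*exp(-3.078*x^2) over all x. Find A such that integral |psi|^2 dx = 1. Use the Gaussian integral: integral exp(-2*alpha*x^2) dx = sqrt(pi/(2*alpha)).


integral |psi|^2 dx = A^2 * sqrt(pi/(2*alpha)) = 1
A^2 = sqrt(2*alpha/pi)
= sqrt(2 * 3.078 / pi)
= 1.399827
A = sqrt(1.399827)
= 1.1831

1.1831


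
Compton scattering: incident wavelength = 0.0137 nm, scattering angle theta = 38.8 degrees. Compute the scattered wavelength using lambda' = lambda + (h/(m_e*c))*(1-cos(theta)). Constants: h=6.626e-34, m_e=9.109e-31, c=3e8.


Compton wavelength: h/(m_e*c) = 2.4247e-12 m
d_lambda = 2.4247e-12 * (1 - cos(38.8 deg))
= 2.4247e-12 * 0.220662
= 5.3504e-13 m = 0.000535 nm
lambda' = 0.0137 + 0.000535
= 0.014235 nm

0.014235


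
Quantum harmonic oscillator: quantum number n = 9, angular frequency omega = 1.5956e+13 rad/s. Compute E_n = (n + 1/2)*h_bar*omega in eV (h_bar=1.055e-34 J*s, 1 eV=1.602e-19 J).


E = (n + 1/2) * h_bar * omega
= (9 + 0.5) * 1.055e-34 * 1.5956e+13
= 9.5 * 1.6834e-21
= 1.5992e-20 J
= 0.0998 eV

0.0998


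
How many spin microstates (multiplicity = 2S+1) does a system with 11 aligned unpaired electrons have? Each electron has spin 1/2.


Total spin S = N * (1/2) = 11 * 0.5 = 5.5
Spin multiplicity = 2S + 1
= 2 * 5.5 + 1
= 12

12


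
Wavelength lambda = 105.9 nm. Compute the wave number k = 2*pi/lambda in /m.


k = 2 * pi / lambda
= 6.2832 / (105.9e-9)
= 6.2832 / 1.0590e-07
= 5.9331e+07 /m

5.9331e+07


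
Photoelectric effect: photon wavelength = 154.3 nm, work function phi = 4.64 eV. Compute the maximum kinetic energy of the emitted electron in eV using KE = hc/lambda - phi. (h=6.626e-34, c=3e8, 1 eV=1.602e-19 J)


E_photon = hc / lambda
= (6.626e-34)(3e8) / (154.3e-9)
= 1.2883e-18 J
= 8.0416 eV
KE = E_photon - phi
= 8.0416 - 4.64
= 3.4016 eV

3.4016


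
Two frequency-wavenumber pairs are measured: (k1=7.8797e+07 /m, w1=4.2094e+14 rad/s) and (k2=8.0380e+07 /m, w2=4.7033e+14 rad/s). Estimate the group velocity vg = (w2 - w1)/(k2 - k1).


vg = (w2 - w1) / (k2 - k1)
= (4.7033e+14 - 4.2094e+14) / (8.0380e+07 - 7.8797e+07)
= 4.9390e+13 / 1.5830e+06
= 3.1200e+07 m/s

3.1200e+07


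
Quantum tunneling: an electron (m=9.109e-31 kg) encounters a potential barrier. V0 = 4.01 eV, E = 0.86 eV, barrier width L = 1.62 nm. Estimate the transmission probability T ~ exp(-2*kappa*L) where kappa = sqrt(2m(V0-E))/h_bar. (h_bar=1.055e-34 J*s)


V0 - E = 3.15 eV = 5.0463e-19 J
kappa = sqrt(2 * m * (V0-E)) / h_bar
= sqrt(2 * 9.109e-31 * 5.0463e-19) / 1.055e-34
= 9.0883e+09 /m
2*kappa*L = 2 * 9.0883e+09 * 1.62e-9
= 29.4462
T = exp(-29.4462) = 1.628069e-13

1.628069e-13


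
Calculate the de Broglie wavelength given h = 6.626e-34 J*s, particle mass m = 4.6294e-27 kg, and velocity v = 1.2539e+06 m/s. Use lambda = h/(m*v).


lambda = h / (m * v)
= 6.626e-34 / (4.6294e-27 * 1.2539e+06)
= 6.626e-34 / 5.8048e-21
= 1.1415e-13 m

1.1415e-13


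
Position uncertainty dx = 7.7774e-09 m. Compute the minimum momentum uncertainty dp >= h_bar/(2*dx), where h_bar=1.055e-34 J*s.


dp = h_bar / (2 * dx)
= 1.055e-34 / (2 * 7.7774e-09)
= 1.055e-34 / 1.5555e-08
= 6.7825e-27 kg*m/s

6.7825e-27


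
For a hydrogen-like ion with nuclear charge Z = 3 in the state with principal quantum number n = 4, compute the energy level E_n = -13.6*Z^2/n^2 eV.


E_n = -13.6 * Z^2 / n^2
= -13.6 * 3^2 / 4^2
= -13.6 * 9 / 16
= -7.65 eV

-7.65


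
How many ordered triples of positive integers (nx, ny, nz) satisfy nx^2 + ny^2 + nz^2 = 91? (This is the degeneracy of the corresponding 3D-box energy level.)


Enumerate all (nx, ny, nz) with nx^2 + ny^2 + nz^2 = 91:
(1,3,9)
(1,9,3)
(3,1,9)
(3,9,1)
(9,1,3)
(9,3,1)
Total degeneracy = 6

6


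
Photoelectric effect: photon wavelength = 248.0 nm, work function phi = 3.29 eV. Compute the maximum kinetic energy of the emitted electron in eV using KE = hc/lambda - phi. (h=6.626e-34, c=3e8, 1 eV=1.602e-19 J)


E_photon = hc / lambda
= (6.626e-34)(3e8) / (248.0e-9)
= 8.0153e-19 J
= 5.0033 eV
KE = E_photon - phi
= 5.0033 - 3.29
= 1.7133 eV

1.7133


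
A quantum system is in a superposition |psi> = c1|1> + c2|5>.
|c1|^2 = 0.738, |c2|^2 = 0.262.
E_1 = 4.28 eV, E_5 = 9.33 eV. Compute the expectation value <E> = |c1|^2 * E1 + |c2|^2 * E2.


<E> = |c1|^2 * E1 + |c2|^2 * E2
= 0.738 * 4.28 + 0.262 * 9.33
= 3.1586 + 2.4445
= 5.6031 eV

5.6031


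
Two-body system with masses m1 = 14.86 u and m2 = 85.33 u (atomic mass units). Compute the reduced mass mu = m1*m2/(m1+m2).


mu = m1 * m2 / (m1 + m2)
= 14.86 * 85.33 / (14.86 + 85.33)
= 1268.0038 / 100.19
= 12.656 u

12.656


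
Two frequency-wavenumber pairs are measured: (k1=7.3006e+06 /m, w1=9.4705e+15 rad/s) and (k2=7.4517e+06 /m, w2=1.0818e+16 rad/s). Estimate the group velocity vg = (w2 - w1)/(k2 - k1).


vg = (w2 - w1) / (k2 - k1)
= (1.0818e+16 - 9.4705e+15) / (7.4517e+06 - 7.3006e+06)
= 1.3475e+15 / 1.5110e+05
= 8.9179e+09 m/s

8.9179e+09


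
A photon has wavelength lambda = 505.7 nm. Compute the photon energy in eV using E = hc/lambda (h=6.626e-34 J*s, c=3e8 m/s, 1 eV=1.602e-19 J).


E = hc / lambda
= (6.626e-34)(3e8) / (505.7e-9)
= 1.9878e-25 / 5.0570e-07
= 3.9308e-19 J
Converting to eV: 3.9308e-19 / 1.602e-19
= 2.4537 eV

2.4537


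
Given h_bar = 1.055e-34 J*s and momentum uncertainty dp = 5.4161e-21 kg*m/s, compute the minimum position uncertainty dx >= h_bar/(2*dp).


dx = h_bar / (2 * dp)
= 1.055e-34 / (2 * 5.4161e-21)
= 1.055e-34 / 1.0832e-20
= 9.7395e-15 m

9.7395e-15


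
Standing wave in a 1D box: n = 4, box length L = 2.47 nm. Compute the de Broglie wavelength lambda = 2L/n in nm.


lambda = 2L / n
= 2 * 2.47 / 4
= 4.94 / 4
= 1.235 nm

1.235


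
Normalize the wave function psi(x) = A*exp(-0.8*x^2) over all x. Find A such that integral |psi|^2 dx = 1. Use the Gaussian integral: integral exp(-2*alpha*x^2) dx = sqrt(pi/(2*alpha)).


integral |psi|^2 dx = A^2 * sqrt(pi/(2*alpha)) = 1
A^2 = sqrt(2*alpha/pi)
= sqrt(2 * 0.8 / pi)
= 0.71365
A = sqrt(0.71365)
= 0.8448

0.8448


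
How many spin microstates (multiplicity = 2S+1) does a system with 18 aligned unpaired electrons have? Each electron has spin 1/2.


Total spin S = N * (1/2) = 18 * 0.5 = 9.0
Spin multiplicity = 2S + 1
= 2 * 9.0 + 1
= 19

19


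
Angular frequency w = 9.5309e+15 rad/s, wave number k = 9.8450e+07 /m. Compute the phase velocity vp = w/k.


vp = w / k
= 9.5309e+15 / 9.8450e+07
= 9.6810e+07 m/s

9.6810e+07


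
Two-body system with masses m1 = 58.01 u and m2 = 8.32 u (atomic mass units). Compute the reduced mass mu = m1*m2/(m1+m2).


mu = m1 * m2 / (m1 + m2)
= 58.01 * 8.32 / (58.01 + 8.32)
= 482.6432 / 66.33
= 7.2764 u

7.2764


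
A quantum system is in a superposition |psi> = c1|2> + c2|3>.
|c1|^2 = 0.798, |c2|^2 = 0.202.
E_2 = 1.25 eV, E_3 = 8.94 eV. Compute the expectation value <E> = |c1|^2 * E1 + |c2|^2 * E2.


<E> = |c1|^2 * E1 + |c2|^2 * E2
= 0.798 * 1.25 + 0.202 * 8.94
= 0.9975 + 1.8059
= 2.8034 eV

2.8034


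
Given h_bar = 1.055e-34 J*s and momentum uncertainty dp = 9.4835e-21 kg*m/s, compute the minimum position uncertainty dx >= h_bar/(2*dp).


dx = h_bar / (2 * dp)
= 1.055e-34 / (2 * 9.4835e-21)
= 1.055e-34 / 1.8967e-20
= 5.5623e-15 m

5.5623e-15


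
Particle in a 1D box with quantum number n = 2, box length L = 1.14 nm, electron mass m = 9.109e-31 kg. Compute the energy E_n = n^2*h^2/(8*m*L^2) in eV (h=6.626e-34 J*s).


E = n^2 * h^2 / (8 * m * L^2)
= 2^2 * (6.626e-34)^2 / (8 * 9.109e-31 * (1.14e-9)^2)
= 4 * 4.3904e-67 / (8 * 9.109e-31 * 1.2996e-18)
= 1.8544e-19 J
= 1.1575 eV

1.1575


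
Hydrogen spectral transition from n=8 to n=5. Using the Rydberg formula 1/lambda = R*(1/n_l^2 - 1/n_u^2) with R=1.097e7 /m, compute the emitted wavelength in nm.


1/lambda = R * (1/n_l^2 - 1/n_u^2)
= 1.097e7 * (1/5^2 - 1/8^2)
= 1.097e7 * (0.04 - 0.015625)
= 1.097e7 * 0.024375
= 2.6739e+05 /m
lambda = 1 / 2.6739e+05 = 3739.8032 nm

3739.8032


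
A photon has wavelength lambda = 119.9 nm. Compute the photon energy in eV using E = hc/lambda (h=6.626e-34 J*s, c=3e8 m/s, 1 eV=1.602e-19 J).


E = hc / lambda
= (6.626e-34)(3e8) / (119.9e-9)
= 1.9878e-25 / 1.1990e-07
= 1.6579e-18 J
Converting to eV: 1.6579e-18 / 1.602e-19
= 10.3488 eV

10.3488


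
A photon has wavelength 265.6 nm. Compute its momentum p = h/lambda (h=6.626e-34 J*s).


p = h / lambda
= 6.626e-34 / (265.6e-9)
= 6.626e-34 / 2.6560e-07
= 2.4947e-27 kg*m/s

2.4947e-27


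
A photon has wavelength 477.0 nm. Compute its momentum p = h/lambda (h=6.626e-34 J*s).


p = h / lambda
= 6.626e-34 / (477.0e-9)
= 6.626e-34 / 4.7700e-07
= 1.3891e-27 kg*m/s

1.3891e-27


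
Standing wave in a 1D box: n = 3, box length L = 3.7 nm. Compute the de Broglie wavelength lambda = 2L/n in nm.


lambda = 2L / n
= 2 * 3.7 / 3
= 7.4 / 3
= 2.4667 nm

2.4667


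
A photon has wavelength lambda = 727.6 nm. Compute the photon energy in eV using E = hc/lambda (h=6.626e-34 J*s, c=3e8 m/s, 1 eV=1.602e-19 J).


E = hc / lambda
= (6.626e-34)(3e8) / (727.6e-9)
= 1.9878e-25 / 7.2760e-07
= 2.7320e-19 J
Converting to eV: 2.7320e-19 / 1.602e-19
= 1.7054 eV

1.7054


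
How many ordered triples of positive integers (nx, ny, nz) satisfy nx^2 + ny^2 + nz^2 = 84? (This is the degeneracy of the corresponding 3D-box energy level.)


Enumerate all (nx, ny, nz) with nx^2 + ny^2 + nz^2 = 84:
(2,4,8)
(2,8,4)
(4,2,8)
(4,8,2)
(8,2,4)
(8,4,2)
Total degeneracy = 6

6


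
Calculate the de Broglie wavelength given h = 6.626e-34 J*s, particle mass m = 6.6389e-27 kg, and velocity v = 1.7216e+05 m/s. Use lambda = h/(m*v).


lambda = h / (m * v)
= 6.626e-34 / (6.6389e-27 * 1.7216e+05)
= 6.626e-34 / 1.1430e-21
= 5.7973e-13 m

5.7973e-13


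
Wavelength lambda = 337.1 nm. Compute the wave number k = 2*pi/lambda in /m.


k = 2 * pi / lambda
= 6.2832 / (337.1e-9)
= 6.2832 / 3.3710e-07
= 1.8639e+07 /m

1.8639e+07


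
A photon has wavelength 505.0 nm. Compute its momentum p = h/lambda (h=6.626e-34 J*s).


p = h / lambda
= 6.626e-34 / (505.0e-9)
= 6.626e-34 / 5.0500e-07
= 1.3121e-27 kg*m/s

1.3121e-27
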